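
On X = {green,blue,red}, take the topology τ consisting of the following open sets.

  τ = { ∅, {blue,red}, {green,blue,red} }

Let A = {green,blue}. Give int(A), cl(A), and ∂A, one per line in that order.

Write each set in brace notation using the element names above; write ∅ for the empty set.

int(A) = ∅
cl(A)  = {green,blue,red}
∂A     = {green,blue,red}

opens ⊆ A: ∅; union → int = ∅
complement {red}; its interior ∅; cl(A) = X∖∅ = {green,blue,red}
boundary = {green,blue,red} ∖ ∅ = {green,blue,red}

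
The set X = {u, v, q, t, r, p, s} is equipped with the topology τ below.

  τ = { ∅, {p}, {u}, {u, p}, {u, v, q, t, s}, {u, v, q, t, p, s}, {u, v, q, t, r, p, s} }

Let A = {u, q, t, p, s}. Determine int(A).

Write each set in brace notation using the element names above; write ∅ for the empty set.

{u, p}

U open, U⊆A: ∅, {u}, {p}, {u, p}. int(A) = ⋃ = {u, p}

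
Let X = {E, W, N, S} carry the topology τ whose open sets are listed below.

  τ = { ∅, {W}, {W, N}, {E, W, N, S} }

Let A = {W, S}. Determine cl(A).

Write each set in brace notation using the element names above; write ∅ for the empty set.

{E, W, N, S}

cl via duality: int({E, N}) = ∅, so X∖∅ = {E, W, N, S}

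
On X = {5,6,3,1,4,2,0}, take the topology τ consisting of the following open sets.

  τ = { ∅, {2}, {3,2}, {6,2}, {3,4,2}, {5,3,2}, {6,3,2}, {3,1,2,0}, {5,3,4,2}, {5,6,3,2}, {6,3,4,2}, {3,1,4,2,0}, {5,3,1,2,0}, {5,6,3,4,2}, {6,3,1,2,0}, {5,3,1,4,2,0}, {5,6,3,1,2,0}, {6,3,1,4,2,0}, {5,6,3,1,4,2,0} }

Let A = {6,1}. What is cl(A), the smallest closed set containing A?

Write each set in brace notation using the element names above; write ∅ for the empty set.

closure: X∖int(X∖A) = X∖{5,3,4,2} = {6,1,0}

{6,1,0}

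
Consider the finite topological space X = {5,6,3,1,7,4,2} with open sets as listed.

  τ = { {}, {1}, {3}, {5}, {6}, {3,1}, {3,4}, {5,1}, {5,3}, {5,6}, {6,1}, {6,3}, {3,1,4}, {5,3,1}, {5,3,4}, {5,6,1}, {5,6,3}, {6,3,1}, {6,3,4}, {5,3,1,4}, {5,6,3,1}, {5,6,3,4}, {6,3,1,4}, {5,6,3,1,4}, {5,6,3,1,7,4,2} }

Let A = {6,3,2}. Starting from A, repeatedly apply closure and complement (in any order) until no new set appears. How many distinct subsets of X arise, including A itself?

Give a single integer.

X∖A={5,1,7,4}, int(X∖A)={5,1}, hence cl(A)={6,3,7,4,2}
Orbit (k=closure, c=complement):
  1. A     = {6,3,2}
  2. kA    = {6,3,7,4,2}
  3. cA    = {5,1,7,4}
  4. ckA   = {5,1}
  5. kcA   = {5,1,7,4,2}
  6. kckA  = {5,1,7,2}
  7. ckcA  = {6,3}
  8. ckckA = {6,3,4}
(closed under both — stop)

8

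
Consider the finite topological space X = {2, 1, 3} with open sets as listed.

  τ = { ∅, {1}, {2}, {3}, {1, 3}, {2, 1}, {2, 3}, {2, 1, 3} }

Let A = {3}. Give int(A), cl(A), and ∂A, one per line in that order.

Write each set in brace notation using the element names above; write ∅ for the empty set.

int(A) = {3}
cl(A)  = {3}
∂A     = ∅

open subsets of A: ∅, {3}; so int(A) = {3}
closure: X∖int(X∖A) = X∖{2, 1} = {3}
∂A = {3} minus {3} = ∅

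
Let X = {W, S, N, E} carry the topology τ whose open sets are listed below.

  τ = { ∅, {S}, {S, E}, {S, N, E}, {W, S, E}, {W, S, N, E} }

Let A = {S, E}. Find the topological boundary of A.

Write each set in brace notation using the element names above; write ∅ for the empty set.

U open, U⊆A: ∅, {S}, {S, E}. int(A) = ⋃ = {S, E}
X∖A={W, N}, int(X∖A)=∅, hence cl(A)={W, S, N, E}
∂A: remove int from cl → {W, N}

{W, N}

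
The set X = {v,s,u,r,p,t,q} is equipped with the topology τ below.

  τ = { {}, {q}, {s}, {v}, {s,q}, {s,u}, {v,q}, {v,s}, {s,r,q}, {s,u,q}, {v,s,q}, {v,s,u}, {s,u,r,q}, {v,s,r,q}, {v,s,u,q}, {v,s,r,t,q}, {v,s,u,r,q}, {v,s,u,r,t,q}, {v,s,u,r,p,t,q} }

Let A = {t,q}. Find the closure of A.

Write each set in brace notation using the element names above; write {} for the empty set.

{r,p,t,q}

complement {v,s,u,r,p}; its interior {v,s,u}; cl(A) = X∖{v,s,u} = {r,p,t,q}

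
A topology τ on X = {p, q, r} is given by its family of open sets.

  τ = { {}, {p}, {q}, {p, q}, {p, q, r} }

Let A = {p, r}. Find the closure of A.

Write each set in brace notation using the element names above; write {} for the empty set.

{p, r}

complement {q}; its interior {q}; cl(A) = X∖{q} = {p, r}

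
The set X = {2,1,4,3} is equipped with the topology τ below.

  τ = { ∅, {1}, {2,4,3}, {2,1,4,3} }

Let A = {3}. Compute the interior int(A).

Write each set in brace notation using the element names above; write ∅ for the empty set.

∅

U open, U⊆A: ∅. int(A) = ⋃ = ∅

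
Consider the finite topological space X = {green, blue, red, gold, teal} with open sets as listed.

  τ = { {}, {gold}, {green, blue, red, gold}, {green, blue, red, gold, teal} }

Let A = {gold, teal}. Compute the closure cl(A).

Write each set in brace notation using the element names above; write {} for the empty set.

{green, blue, red, gold, teal}

closure: X∖int(X∖A) = X∖{} = {green, blue, red, gold, teal}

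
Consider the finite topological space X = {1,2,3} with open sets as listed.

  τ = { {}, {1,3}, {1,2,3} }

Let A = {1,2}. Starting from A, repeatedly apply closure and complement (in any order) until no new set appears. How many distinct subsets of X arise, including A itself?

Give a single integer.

4

complement {3}; its interior {}; cl(A) = X∖{} = {1,2,3}
With k = closure, c = complement:
  1. A     = {1,2}
  2. kA    = {1,2,3}
  3. cA    = {3}
  4. ckA   = {}
k, c of each give nothing new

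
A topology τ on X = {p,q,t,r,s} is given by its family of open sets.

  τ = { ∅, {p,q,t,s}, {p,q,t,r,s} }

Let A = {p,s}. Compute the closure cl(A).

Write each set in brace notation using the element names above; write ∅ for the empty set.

complement {q,t,r}; its interior ∅; cl(A) = X∖∅ = {p,q,t,r,s}

{p,q,t,r,s}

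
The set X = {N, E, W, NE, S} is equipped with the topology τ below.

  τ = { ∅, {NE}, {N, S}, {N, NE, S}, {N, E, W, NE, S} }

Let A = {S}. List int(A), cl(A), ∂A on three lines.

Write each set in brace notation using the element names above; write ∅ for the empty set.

interior: largest open inside A is ∅ (from ∅)
cl via duality: int({N, E, W, NE}) = {NE}, so X∖{NE} = {N, E, W, S}
cl∖int = {N, E, W, S}

int(A) = ∅
cl(A)  = {N, E, W, S}
∂A     = {N, E, W, S}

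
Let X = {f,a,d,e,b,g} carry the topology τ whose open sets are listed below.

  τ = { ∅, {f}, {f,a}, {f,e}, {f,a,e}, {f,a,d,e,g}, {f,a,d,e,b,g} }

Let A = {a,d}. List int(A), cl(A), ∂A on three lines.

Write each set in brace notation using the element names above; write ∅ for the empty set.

U open, U⊆A: ∅. int(A) = ⋃ = ∅
X∖A={f,e,b,g}, int(X∖A)={f,e}, hence cl(A)={a,d,b,g}
∂A: remove int from cl → {a,d,b,g}

int(A) = ∅
cl(A)  = {a,d,b,g}
∂A     = {a,d,b,g}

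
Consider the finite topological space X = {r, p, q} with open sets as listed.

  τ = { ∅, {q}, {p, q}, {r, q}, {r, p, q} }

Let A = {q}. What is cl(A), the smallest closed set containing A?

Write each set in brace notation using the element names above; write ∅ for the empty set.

cl via duality: int({r, p}) = ∅, so X∖∅ = {r, p, q}

{r, p, q}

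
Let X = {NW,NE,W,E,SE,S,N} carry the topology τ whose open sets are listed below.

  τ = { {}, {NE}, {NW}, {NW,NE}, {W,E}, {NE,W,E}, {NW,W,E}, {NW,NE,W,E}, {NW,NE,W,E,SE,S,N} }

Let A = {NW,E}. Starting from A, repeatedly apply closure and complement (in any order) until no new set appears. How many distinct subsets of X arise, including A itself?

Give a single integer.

cl via duality: int({NE,W,SE,S,N}) = {NE}, so X∖{NE} = {NW,W,E,SE,S,N}
Write k for closure, c for complement:
  1. A     = {NW,E}
  2. kA    = {NW,W,E,SE,S,N}
  3. cA    = {NE,W,SE,S,N}
  4. ckA   = {NE}
  5. kcA   = {NE,W,E,SE,S,N}
  6. kckA  = {NE,SE,S,N}
  7. ckcA  = {NW}
  8. ckckA = {NW,W,E}
  9. kckcA = {NW,SE,S,N}
  10. ckckcA = {NE,W,E}
applying k or c yields no new set

10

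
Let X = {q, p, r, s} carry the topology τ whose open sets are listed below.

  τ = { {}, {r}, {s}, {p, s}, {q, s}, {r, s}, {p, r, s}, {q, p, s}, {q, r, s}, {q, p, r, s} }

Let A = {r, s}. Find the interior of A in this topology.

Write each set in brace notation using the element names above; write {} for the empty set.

interior: largest open inside A is {r, s} (from {}, {r}, {s}, {r, s})

{r, s}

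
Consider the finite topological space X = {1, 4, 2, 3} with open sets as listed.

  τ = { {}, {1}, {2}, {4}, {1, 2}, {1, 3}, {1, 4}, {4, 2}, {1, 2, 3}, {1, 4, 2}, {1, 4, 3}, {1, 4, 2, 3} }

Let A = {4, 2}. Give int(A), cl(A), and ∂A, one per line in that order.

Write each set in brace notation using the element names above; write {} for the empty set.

interior: largest open inside A is {4, 2} (from {}, {4}, {2}, {4, 2})
cl via duality: int({1, 3}) = {1, 3}, so X∖{1, 3} = {4, 2}
cl∖int = {}

int(A) = {4, 2}
cl(A)  = {4, 2}
∂A     = {}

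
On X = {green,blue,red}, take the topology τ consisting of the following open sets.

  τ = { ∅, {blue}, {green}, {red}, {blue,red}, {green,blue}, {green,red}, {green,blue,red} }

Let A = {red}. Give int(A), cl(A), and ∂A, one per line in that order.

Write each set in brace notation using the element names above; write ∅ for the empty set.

opens ⊆ A: ∅, {red}; union → int = {red}
complement {green,blue}; its interior {green,blue}; cl(A) = X∖{green,blue} = {red}
boundary = {red} ∖ {red} = ∅

int(A) = {red}
cl(A)  = {red}
∂A     = ∅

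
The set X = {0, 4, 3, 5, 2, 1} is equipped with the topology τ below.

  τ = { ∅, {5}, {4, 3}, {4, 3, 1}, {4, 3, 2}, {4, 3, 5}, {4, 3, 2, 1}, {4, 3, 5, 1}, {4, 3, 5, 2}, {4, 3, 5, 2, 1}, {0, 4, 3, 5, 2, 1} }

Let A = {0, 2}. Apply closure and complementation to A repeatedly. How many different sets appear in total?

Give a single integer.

4

closure: X∖int(X∖A) = X∖{4, 3, 5, 1} = {0, 2}
Let k=closure and c=complement:
  1. A     = {0, 2}
  2. cA    = {4, 3, 5, 1}
  3. kcA   = {0, 4, 3, 5, 2, 1}
  4. ckcA  = ∅
— saturated at 4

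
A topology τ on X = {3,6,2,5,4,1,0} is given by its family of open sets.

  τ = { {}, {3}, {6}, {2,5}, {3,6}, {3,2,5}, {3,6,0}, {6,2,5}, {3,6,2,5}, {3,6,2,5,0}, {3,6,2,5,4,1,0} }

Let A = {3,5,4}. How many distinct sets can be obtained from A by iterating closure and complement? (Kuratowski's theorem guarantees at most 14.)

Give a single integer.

10

cl via duality: int({6,2,1,0}) = {6}, so X∖{6} = {3,2,5,4,1,0}
Write k for closure, c for complement:
  1. A     = {3,5,4}
  2. kA    = {3,2,5,4,1,0}
  3. cA    = {6,2,1,0}
  4. ckA   = {6}
  5. kcA   = {6,2,5,4,1,0}
  6. kckA  = {6,4,1,0}
  7. ckcA  = {3}
  8. ckckA = {3,2,5}
  9. kckcA = {3,4,1,0}
  10. ckckcA = {6,2,5}
applying k or c yields no new set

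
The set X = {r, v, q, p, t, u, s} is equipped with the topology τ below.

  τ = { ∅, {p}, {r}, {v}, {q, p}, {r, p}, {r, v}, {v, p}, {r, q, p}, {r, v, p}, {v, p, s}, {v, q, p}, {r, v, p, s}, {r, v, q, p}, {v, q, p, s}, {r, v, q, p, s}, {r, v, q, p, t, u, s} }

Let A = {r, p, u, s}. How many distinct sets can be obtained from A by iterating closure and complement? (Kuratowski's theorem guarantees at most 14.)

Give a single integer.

8

closure: X∖int(X∖A) = X∖{v} = {r, q, p, t, u, s}
Let k=closure and c=complement:
  1. A     = {r, p, u, s}
  2. kA    = {r, q, p, t, u, s}
  3. cA    = {v, q, t}
  4. ckA   = {v}
  5. kcA   = {v, q, t, u, s}
  6. kckA  = {v, t, u, s}
  7. ckcA  = {r, p}
  8. ckckA = {r, q, p}
— saturated at 8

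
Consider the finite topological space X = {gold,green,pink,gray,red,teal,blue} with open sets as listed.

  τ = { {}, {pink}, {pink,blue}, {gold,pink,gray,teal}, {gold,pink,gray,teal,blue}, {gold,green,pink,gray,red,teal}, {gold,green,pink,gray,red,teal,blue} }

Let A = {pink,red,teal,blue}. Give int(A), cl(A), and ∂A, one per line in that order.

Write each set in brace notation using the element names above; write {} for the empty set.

U open, U⊆A: {}, {pink}, {pink,blue}. int(A) = ⋃ = {pink,blue}
X∖A={gold,green,gray}, int(X∖A)={}, hence cl(A)={gold,green,pink,gray,red,teal,blue}
∂A: remove int from cl → {gold,green,gray,red,teal}

int(A) = {pink,blue}
cl(A)  = {gold,green,pink,gray,red,teal,blue}
∂A     = {gold,green,gray,red,teal}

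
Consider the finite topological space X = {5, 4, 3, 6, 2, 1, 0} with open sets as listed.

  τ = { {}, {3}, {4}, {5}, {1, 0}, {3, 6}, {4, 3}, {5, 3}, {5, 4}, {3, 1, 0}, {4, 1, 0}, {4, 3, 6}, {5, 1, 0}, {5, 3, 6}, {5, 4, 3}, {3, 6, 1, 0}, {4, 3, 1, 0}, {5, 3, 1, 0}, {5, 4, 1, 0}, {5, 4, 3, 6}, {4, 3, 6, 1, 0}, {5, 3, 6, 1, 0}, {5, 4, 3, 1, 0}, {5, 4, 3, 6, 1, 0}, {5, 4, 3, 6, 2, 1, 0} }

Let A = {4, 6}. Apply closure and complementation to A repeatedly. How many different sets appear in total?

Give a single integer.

X∖A={5, 3, 2, 1, 0}, int(X∖A)={5, 3, 1, 0}, hence cl(A)={4, 6, 2}
Orbit (k=closure, c=complement):
  1. A     = {4, 6}
  2. kA    = {4, 6, 2}
  3. cA    = {5, 3, 2, 1, 0}
  4. ckA   = {5, 3, 1, 0}
  5. kcA   = {5, 3, 6, 2, 1, 0}
  6. ckcA  = {4}
  7. kckcA = {4, 2}
  8. ckckcA = {5, 3, 6, 1, 0}
(closed under both — stop)

8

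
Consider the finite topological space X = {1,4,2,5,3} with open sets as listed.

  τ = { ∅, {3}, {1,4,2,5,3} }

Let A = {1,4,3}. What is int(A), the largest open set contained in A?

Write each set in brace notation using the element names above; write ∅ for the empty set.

{3}

U open, U⊆A: ∅, {3}. int(A) = ⋃ = {3}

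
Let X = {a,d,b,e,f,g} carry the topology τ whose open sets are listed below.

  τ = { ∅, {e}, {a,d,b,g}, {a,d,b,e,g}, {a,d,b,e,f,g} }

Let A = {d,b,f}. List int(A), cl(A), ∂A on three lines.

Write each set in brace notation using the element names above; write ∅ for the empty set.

int(A) = ∅
cl(A)  = {a,d,b,f,g}
∂A     = {a,d,b,f,g}

interior: largest open inside A is ∅ (from ∅)
cl via duality: int({a,e,g}) = {e}, so X∖{e} = {a,d,b,f,g}
cl∖int = {a,d,b,f,g}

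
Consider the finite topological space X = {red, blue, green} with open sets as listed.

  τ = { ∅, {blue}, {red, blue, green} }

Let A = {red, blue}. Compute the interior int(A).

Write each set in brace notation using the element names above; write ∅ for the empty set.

{blue}

interior: largest open inside A is {blue} (from ∅, {blue})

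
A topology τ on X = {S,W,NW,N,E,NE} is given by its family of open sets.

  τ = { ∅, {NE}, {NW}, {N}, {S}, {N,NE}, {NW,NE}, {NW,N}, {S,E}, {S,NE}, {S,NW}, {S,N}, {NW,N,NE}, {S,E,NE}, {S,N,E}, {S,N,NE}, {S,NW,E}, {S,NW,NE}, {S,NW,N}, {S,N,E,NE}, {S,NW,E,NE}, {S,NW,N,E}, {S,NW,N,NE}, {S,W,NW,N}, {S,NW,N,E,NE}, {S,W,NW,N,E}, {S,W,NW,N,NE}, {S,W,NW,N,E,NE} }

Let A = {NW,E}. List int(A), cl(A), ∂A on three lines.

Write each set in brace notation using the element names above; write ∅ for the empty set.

int(A) = {NW}
cl(A)  = {W,NW,E}
∂A     = {W,E}

U open, U⊆A: ∅, {NW}. int(A) = ⋃ = {NW}
X∖A={S,W,N,NE}, int(X∖A)={S,N,NE}, hence cl(A)={W,NW,E}
∂A: remove int from cl → {W,E}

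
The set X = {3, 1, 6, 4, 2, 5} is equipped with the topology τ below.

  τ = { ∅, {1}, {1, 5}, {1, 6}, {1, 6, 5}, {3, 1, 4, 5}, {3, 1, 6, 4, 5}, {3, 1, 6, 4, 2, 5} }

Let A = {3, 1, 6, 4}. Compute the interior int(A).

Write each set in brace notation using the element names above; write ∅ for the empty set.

{1, 6}

opens ⊆ A: ∅, {1}, {1, 6}; union → int = {1, 6}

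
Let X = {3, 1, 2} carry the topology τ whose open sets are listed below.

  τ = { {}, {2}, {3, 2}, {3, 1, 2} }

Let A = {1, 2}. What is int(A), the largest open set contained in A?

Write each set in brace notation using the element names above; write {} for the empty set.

opens ⊆ A: {}, {2}; union → int = {2}

{2}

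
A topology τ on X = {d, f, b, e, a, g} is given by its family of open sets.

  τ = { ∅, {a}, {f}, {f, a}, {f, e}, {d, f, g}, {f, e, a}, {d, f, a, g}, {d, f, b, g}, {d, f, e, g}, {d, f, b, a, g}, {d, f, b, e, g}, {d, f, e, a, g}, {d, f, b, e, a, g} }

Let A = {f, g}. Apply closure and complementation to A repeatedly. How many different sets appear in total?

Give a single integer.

6

cl via duality: int({d, b, e, a}) = {a}, so X∖{a} = {d, f, b, e, g}
Write k for closure, c for complement:
  1. A     = {f, g}
  2. kA    = {d, f, b, e, g}
  3. cA    = {d, b, e, a}
  4. ckA   = {a}
  5. kcA   = {d, b, e, a, g}
  6. ckcA  = {f}
applying k or c yields no new set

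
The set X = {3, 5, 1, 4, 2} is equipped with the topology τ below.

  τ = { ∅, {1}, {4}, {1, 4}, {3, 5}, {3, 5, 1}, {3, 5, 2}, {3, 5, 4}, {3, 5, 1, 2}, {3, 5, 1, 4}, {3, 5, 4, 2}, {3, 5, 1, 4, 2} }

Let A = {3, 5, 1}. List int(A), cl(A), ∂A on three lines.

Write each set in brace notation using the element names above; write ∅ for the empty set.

int(A) = {3, 5, 1}
cl(A)  = {3, 5, 1, 2}
∂A     = {2}

opens ⊆ A: ∅, {1}, {3, 5}, {3, 5, 1}; union → int = {3, 5, 1}
complement {4, 2}; its interior {4}; cl(A) = X∖{4} = {3, 5, 1, 2}
boundary = {3, 5, 1, 2} ∖ {3, 5, 1} = {2}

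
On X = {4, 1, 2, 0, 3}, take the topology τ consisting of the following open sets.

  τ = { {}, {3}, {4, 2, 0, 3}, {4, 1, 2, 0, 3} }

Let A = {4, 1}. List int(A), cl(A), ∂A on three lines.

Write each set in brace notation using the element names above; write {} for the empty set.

U open, U⊆A: {}. int(A) = ⋃ = {}
X∖A={2, 0, 3}, int(X∖A)={3}, hence cl(A)={4, 1, 2, 0}
∂A: remove int from cl → {4, 1, 2, 0}

int(A) = {}
cl(A)  = {4, 1, 2, 0}
∂A     = {4, 1, 2, 0}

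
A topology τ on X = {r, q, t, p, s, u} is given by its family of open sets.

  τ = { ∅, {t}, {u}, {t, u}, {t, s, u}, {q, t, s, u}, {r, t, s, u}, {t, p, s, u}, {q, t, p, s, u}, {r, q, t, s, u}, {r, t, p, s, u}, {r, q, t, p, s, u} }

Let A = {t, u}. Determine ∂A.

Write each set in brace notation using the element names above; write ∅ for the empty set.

{r, q, p, s}

opens ⊆ A: ∅, {t}, {u}, {t, u}; union → int = {t, u}
complement {r, q, p, s}; its interior ∅; cl(A) = X∖∅ = {r, q, t, p, s, u}
boundary = {r, q, t, p, s, u} ∖ {t, u} = {r, q, p, s}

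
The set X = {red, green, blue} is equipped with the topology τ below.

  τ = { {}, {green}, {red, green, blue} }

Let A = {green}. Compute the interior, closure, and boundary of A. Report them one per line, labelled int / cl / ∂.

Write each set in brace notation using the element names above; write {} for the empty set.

open subsets of A: {}, {green}; so int(A) = {green}
closure: X∖int(X∖A) = X∖{} = {red, green, blue}
∂A = {red, green, blue} minus {green} = {red, blue}

int(A) = {green}
cl(A)  = {red, green, blue}
∂A     = {red, blue}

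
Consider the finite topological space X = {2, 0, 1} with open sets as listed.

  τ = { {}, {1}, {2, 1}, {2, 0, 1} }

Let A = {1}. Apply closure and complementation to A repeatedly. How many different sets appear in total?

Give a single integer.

X∖A={2, 0}, int(X∖A)={}, hence cl(A)={2, 0, 1}
Orbit (k=closure, c=complement):
  1. A     = {1}
  2. kA    = {2, 0, 1}
  3. cA    = {2, 0}
  4. ckA   = {}
(closed under both — stop)

4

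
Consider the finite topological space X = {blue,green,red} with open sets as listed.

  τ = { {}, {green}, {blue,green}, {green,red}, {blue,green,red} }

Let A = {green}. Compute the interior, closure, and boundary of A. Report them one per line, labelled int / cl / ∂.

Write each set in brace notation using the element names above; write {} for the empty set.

int(A) = {green}
cl(A)  = {blue,green,red}
∂A     = {blue,red}

U open, U⊆A: {}, {green}. int(A) = ⋃ = {green}
X∖A={blue,red}, int(X∖A)={}, hence cl(A)={blue,green,red}
∂A: remove int from cl → {blue,red}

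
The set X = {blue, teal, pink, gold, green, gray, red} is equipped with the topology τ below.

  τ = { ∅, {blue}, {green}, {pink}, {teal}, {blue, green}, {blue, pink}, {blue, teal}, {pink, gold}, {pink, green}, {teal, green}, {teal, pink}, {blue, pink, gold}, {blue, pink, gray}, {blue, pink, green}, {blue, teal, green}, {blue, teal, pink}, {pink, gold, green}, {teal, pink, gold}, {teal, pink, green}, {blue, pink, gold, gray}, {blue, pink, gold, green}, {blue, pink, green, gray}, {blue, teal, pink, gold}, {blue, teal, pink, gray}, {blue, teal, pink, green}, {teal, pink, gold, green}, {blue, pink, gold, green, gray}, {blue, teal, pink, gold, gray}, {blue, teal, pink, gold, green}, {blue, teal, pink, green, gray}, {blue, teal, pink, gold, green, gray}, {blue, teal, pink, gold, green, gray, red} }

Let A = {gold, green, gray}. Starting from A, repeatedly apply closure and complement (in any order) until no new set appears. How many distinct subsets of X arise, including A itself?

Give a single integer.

cl via duality: int({blue, teal, pink, red}) = {blue, teal, pink}, so X∖{blue, teal, pink} = {gold, green, gray, red}
Write k for closure, c for complement:
  1. A     = {gold, green, gray}
  2. kA    = {gold, green, gray, red}
  3. cA    = {blue, teal, pink, red}
  4. ckA   = {blue, teal, pink}
  5. kcA   = {blue, teal, pink, gold, gray, red}
  6. ckcA  = {green}
  7. kckcA = {green, red}
  8. ckckcA = {blue, teal, pink, gold, gray}
applying k or c yields no new set

8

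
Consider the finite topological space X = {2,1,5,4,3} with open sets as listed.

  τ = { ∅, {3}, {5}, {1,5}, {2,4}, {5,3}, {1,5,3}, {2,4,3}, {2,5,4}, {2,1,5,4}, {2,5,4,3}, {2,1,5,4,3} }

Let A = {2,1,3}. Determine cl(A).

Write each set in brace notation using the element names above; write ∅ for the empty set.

closure: X∖int(X∖A) = X∖{5} = {2,1,4,3}

{2,1,4,3}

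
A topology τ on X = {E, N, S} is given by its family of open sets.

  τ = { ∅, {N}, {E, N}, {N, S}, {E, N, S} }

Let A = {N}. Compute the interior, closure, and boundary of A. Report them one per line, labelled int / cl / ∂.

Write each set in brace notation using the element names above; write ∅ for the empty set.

U open, U⊆A: ∅, {N}. int(A) = ⋃ = {N}
X∖A={E, S}, int(X∖A)=∅, hence cl(A)={E, N, S}
∂A: remove int from cl → {E, S}

int(A) = {N}
cl(A)  = {E, N, S}
∂A     = {E, S}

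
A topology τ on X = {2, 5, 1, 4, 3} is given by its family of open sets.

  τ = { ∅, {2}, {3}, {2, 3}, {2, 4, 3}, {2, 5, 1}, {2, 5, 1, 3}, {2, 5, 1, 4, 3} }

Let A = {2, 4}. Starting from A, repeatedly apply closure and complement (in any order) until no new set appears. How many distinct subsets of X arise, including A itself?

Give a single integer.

8

complement {5, 1, 3}; its interior {3}; cl(A) = X∖{3} = {2, 5, 1, 4}
With k = closure, c = complement:
  1. A     = {2, 4}
  2. kA    = {2, 5, 1, 4}
  3. cA    = {5, 1, 3}
  4. ckA   = {3}
  5. kcA   = {5, 1, 4, 3}
  6. kckA  = {4, 3}
  7. ckcA  = {2}
  8. ckckA = {2, 5, 1}
k, c of each give nothing new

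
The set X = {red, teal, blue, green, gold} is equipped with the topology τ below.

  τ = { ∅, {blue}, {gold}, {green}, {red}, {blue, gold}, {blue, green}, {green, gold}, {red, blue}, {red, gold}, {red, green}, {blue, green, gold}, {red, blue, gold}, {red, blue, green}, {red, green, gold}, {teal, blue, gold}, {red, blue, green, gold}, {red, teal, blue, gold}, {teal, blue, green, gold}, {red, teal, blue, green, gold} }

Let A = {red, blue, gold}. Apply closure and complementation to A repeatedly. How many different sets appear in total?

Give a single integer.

X∖A={teal, green}, int(X∖A)={green}, hence cl(A)={red, teal, blue, gold}
Orbit (k=closure, c=complement):
  1. A     = {red, blue, gold}
  2. kA    = {red, teal, blue, gold}
  3. cA    = {teal, green}
  4. ckA   = {green}
(closed under both — stop)

4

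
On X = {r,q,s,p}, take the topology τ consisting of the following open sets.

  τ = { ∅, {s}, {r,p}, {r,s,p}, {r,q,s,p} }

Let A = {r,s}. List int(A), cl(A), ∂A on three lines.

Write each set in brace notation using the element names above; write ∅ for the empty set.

int(A) = {s}
cl(A)  = {r,q,s,p}
∂A     = {r,q,p}

open subsets of A: ∅, {s}; so int(A) = {s}
closure: X∖int(X∖A) = X∖∅ = {r,q,s,p}
∂A = {r,q,s,p} minus {s} = {r,q,p}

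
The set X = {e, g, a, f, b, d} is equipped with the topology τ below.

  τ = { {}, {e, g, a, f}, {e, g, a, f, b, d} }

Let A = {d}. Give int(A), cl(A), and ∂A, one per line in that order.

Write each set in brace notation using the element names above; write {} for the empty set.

int(A) = {}
cl(A)  = {b, d}
∂A     = {b, d}

opens ⊆ A: {}; union → int = {}
complement {e, g, a, f, b}; its interior {e, g, a, f}; cl(A) = X∖{e, g, a, f} = {b, d}
boundary = {b, d} ∖ {} = {b, d}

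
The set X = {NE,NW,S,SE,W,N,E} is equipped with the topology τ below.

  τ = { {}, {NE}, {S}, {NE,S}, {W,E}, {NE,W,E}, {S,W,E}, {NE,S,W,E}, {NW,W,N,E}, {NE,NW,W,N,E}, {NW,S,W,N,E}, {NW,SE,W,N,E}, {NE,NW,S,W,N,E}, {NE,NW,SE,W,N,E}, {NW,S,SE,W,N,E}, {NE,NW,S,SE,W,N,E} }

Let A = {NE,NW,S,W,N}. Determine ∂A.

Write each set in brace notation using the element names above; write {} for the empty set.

{NW,SE,W,N,E}

U open, U⊆A: {}, {S}, {NE}, {NE,S}. int(A) = ⋃ = {NE,S}
X∖A={SE,E}, int(X∖A)={}, hence cl(A)={NE,NW,S,SE,W,N,E}
∂A: remove int from cl → {NW,SE,W,N,E}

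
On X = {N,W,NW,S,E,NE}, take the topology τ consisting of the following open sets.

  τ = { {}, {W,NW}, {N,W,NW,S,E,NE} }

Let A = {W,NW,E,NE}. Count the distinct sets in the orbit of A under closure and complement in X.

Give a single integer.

complement {N,S}; its interior {}; cl(A) = X∖{} = {N,W,NW,S,E,NE}
With k = closure, c = complement:
  1. A     = {W,NW,E,NE}
  2. kA    = {N,W,NW,S,E,NE}
  3. cA    = {N,S}
  4. ckA   = {}
  5. kcA   = {N,S,E,NE}
  6. ckcA  = {W,NW}
k, c of each give nothing new

6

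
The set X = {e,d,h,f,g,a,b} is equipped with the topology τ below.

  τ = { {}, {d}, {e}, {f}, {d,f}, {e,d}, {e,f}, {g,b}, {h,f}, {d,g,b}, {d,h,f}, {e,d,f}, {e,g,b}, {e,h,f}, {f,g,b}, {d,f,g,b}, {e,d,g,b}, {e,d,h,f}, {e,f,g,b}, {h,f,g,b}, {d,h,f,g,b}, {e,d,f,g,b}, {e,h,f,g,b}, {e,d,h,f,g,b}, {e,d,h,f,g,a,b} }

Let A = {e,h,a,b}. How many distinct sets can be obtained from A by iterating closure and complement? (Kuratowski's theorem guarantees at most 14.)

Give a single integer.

closure: X∖int(X∖A) = X∖{d,f} = {e,h,g,a,b}
Let k=closure and c=complement:
  1. A     = {e,h,a,b}
  2. kA    = {e,h,g,a,b}
  3. cA    = {d,f,g}
  4. ckA   = {d,f}
  5. kcA   = {d,h,f,g,a,b}
  6. kckA  = {d,h,f,a}
  7. ckcA  = {e}
  8. ckckA = {e,g,b}
  9. kckcA = {e,a}
  10. kckckA = {e,g,a,b}
  11. ckckcA = {d,h,f,g,b}
  12. ckckckA = {d,h,f}
— saturated at 12

12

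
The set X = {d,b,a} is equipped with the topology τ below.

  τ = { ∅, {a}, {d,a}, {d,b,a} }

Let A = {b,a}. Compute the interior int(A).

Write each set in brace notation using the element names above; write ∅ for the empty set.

open subsets of A: ∅, {a}; so int(A) = {a}

{a}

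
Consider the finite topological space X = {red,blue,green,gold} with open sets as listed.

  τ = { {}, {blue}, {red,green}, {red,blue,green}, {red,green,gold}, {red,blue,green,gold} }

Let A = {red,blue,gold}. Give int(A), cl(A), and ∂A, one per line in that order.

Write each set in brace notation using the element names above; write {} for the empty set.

int(A) = {blue}
cl(A)  = {red,blue,green,gold}
∂A     = {red,green,gold}

opens ⊆ A: {}, {blue}; union → int = {blue}
complement {green}; its interior {}; cl(A) = X∖{} = {red,blue,green,gold}
boundary = {red,blue,green,gold} ∖ {blue} = {red,green,gold}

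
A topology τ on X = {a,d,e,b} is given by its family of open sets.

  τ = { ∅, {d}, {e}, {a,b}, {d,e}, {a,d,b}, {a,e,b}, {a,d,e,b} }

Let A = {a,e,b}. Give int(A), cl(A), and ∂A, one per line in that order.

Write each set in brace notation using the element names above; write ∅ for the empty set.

int(A) = {a,e,b}
cl(A)  = {a,e,b}
∂A     = ∅

U open, U⊆A: ∅, {e}, {a,b}, {a,e,b}. int(A) = ⋃ = {a,e,b}
X∖A={d}, int(X∖A)={d}, hence cl(A)={a,e,b}
∂A: remove int from cl → ∅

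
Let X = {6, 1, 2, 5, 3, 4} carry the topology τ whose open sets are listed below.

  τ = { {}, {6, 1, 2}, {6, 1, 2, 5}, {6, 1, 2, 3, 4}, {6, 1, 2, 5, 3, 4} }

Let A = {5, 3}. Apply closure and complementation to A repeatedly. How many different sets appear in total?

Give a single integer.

6

cl via duality: int({6, 1, 2, 4}) = {6, 1, 2}, so X∖{6, 1, 2} = {5, 3, 4}
Write k for closure, c for complement:
  1. A     = {5, 3}
  2. kA    = {5, 3, 4}
  3. cA    = {6, 1, 2, 4}
  4. ckA   = {6, 1, 2}
  5. kcA   = {6, 1, 2, 5, 3, 4}
  6. ckcA  = {}
applying k or c yields no new set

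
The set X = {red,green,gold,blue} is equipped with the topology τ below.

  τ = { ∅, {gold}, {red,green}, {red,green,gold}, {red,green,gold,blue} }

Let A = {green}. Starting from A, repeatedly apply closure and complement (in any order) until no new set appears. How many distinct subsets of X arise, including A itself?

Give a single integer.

X∖A={red,gold,blue}, int(X∖A)={gold}, hence cl(A)={red,green,blue}
Orbit (k=closure, c=complement):
  1. A     = {green}
  2. kA    = {red,green,blue}
  3. cA    = {red,gold,blue}
  4. ckA   = {gold}
  5. kcA   = {red,green,gold,blue}
  6. kckA  = {gold,blue}
  7. ckcA  = ∅
  8. ckckA = {red,green}
(closed under both — stop)

8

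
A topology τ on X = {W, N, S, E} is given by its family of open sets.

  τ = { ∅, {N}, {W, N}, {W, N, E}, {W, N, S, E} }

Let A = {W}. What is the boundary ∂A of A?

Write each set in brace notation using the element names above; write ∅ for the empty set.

U open, U⊆A: ∅. int(A) = ⋃ = ∅
X∖A={N, S, E}, int(X∖A)={N}, hence cl(A)={W, S, E}
∂A: remove int from cl → {W, S, E}

{W, S, E}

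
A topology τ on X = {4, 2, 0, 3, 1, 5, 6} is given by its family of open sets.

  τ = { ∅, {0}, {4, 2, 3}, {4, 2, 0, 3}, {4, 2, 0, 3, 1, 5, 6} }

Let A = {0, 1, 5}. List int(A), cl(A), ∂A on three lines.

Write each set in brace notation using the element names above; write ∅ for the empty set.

int(A) = {0}
cl(A)  = {0, 1, 5, 6}
∂A     = {1, 5, 6}

interior: largest open inside A is {0} (from ∅, {0})
cl via duality: int({4, 2, 3, 6}) = {4, 2, 3}, so X∖{4, 2, 3} = {0, 1, 5, 6}
cl∖int = {1, 5, 6}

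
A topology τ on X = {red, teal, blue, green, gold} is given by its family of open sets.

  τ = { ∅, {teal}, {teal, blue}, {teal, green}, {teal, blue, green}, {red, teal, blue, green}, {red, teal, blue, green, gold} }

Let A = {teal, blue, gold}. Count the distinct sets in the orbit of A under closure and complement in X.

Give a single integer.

closure: X∖int(X∖A) = X∖∅ = {red, teal, blue, green, gold}
Let k=closure and c=complement:
  1. A     = {teal, blue, gold}
  2. kA    = {red, teal, blue, green, gold}
  3. cA    = {red, green}
  4. ckA   = ∅
  5. kcA   = {red, green, gold}
  6. ckcA  = {teal, blue}
— saturated at 6

6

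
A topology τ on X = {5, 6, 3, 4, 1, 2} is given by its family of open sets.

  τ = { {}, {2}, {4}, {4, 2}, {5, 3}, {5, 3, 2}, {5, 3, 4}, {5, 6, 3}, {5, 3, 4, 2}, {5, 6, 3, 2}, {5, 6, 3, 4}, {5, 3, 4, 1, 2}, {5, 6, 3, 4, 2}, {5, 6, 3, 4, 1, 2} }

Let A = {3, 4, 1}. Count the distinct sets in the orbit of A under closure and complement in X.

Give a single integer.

X∖A={5, 6, 2}, int(X∖A)={2}, hence cl(A)={5, 6, 3, 4, 1}
Orbit (k=closure, c=complement):
  1. A     = {3, 4, 1}
  2. kA    = {5, 6, 3, 4, 1}
  3. cA    = {5, 6, 2}
  4. ckA   = {2}
  5. kcA   = {5, 6, 3, 1, 2}
  6. kckA  = {1, 2}
  7. ckcA  = {4}
  8. ckckA = {5, 6, 3, 4}
  9. kckcA = {4, 1}
  10. ckckcA = {5, 6, 3, 2}
(closed under both — stop)

10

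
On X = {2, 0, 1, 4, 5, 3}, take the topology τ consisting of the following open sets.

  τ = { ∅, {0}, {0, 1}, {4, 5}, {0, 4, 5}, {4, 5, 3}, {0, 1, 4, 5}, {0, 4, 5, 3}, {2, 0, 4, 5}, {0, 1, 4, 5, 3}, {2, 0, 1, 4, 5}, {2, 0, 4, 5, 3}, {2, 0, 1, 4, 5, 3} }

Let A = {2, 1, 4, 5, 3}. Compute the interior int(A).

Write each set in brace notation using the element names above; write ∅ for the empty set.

{4, 5, 3}

opens ⊆ A: ∅, {4, 5}, {4, 5, 3}; union → int = {4, 5, 3}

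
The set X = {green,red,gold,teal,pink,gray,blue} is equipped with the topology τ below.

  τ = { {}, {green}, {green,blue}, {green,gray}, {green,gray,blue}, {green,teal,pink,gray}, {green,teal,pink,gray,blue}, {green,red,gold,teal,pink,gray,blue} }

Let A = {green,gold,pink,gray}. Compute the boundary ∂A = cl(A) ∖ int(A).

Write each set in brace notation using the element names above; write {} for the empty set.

open subsets of A: {}, {green}, {green,gray}; so int(A) = {green,gray}
closure: X∖int(X∖A) = X∖{} = {green,red,gold,teal,pink,gray,blue}
∂A = {green,red,gold,teal,pink,gray,blue} minus {green,gray} = {red,gold,teal,pink,blue}

{red,gold,teal,pink,blue}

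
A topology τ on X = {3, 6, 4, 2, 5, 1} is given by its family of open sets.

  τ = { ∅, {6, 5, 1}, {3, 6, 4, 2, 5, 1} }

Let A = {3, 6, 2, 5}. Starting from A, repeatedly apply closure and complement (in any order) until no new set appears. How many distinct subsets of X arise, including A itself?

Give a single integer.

cl via duality: int({4, 1}) = ∅, so X∖∅ = {3, 6, 4, 2, 5, 1}
Write k for closure, c for complement:
  1. A     = {3, 6, 2, 5}
  2. kA    = {3, 6, 4, 2, 5, 1}
  3. cA    = {4, 1}
  4. ckA   = ∅
applying k or c yields no new set

4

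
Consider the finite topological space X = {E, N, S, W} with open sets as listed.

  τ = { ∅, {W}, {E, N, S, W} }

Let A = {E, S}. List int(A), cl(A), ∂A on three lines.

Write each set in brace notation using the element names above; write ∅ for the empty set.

open subsets of A: ∅; so int(A) = ∅
closure: X∖int(X∖A) = X∖{W} = {E, N, S}
∂A = {E, N, S} minus ∅ = {E, N, S}

int(A) = ∅
cl(A)  = {E, N, S}
∂A     = {E, N, S}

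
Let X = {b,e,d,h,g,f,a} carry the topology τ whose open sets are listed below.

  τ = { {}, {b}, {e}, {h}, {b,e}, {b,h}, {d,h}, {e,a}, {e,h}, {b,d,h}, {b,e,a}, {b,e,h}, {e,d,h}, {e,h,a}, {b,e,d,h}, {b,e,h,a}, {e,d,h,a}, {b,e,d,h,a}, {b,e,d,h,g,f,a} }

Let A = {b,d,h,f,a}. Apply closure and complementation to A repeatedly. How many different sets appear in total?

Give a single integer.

X∖A={e,g}, int(X∖A)={e}, hence cl(A)={b,d,h,g,f,a}
Orbit (k=closure, c=complement):
  1. A     = {b,d,h,f,a}
  2. kA    = {b,d,h,g,f,a}
  3. cA    = {e,g}
  4. ckA   = {e}
  5. kcA   = {e,g,f,a}
  6. ckcA  = {b,d,h}
  7. kckcA = {b,d,h,g,f}
  8. ckckcA = {e,a}
(closed under both — stop)

8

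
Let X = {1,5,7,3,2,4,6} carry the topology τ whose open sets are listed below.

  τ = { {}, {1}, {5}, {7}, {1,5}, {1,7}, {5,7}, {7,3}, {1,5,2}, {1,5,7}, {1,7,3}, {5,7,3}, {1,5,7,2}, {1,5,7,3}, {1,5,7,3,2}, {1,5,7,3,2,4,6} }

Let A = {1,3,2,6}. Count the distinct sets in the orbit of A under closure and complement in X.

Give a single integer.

cl via duality: int({5,7,4}) = {5,7}, so X∖{5,7} = {1,3,2,4,6}
Write k for closure, c for complement:
  1. A     = {1,3,2,6}
  2. kA    = {1,3,2,4,6}
  3. cA    = {5,7,4}
  4. ckA   = {5,7}
  5. kcA   = {5,7,3,2,4,6}
  6. ckcA  = {1}
  7. kckcA = {1,2,4,6}
  8. ckckcA = {5,7,3}
applying k or c yields no new set

8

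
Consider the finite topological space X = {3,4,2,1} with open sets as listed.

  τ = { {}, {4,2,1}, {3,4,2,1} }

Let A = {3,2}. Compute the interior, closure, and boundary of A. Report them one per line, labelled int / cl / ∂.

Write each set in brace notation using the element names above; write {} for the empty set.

int(A) = {}
cl(A)  = {3,4,2,1}
∂A     = {3,4,2,1}

interior: largest open inside A is {} (from {})
cl via duality: int({4,1}) = {}, so X∖{} = {3,4,2,1}
cl∖int = {3,4,2,1}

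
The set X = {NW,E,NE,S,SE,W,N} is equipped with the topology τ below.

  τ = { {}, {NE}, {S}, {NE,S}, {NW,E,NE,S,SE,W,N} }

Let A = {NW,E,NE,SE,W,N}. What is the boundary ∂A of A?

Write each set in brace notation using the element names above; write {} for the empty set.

U open, U⊆A: {}, {NE}. int(A) = ⋃ = {NE}
X∖A={S}, int(X∖A)={S}, hence cl(A)={NW,E,NE,SE,W,N}
∂A: remove int from cl → {NW,E,SE,W,N}

{NW,E,SE,W,N}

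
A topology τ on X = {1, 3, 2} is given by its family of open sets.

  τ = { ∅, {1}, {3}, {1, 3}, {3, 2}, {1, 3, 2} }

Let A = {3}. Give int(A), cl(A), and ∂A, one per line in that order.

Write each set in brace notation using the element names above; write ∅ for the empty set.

int(A) = {3}
cl(A)  = {3, 2}
∂A     = {2}

open subsets of A: ∅, {3}; so int(A) = {3}
closure: X∖int(X∖A) = X∖{1} = {3, 2}
∂A = {3, 2} minus {3} = {2}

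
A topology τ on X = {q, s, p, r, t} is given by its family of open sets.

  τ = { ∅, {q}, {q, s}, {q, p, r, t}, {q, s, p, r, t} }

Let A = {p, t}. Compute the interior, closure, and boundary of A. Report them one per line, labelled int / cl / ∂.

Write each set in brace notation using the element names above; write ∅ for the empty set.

int(A) = ∅
cl(A)  = {p, r, t}
∂A     = {p, r, t}

U open, U⊆A: ∅. int(A) = ⋃ = ∅
X∖A={q, s, r}, int(X∖A)={q, s}, hence cl(A)={p, r, t}
∂A: remove int from cl → {p, r, t}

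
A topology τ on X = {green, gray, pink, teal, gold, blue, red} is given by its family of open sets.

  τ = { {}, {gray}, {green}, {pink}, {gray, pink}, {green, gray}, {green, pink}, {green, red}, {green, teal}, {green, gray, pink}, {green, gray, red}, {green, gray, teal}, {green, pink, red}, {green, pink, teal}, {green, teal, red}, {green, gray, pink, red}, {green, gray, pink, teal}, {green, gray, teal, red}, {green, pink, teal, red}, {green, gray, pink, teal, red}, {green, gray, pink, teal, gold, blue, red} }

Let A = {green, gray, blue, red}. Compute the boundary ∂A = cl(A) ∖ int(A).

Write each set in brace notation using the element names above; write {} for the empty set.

{teal, gold, blue}

open subsets of A: {}, {green}, {gray}, {green, gray}, {green, red}, {green, gray, red}; so int(A) = {green, gray, red}
closure: X∖int(X∖A) = X∖{pink} = {green, gray, teal, gold, blue, red}
∂A = {green, gray, teal, gold, blue, red} minus {green, gray, red} = {teal, gold, blue}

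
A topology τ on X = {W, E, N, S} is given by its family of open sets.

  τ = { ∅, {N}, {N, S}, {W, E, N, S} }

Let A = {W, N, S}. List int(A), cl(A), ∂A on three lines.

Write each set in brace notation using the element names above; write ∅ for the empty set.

int(A) = {N, S}
cl(A)  = {W, E, N, S}
∂A     = {W, E}

opens ⊆ A: ∅, {N}, {N, S}; union → int = {N, S}
complement {E}; its interior ∅; cl(A) = X∖∅ = {W, E, N, S}
boundary = {W, E, N, S} ∖ {N, S} = {W, E}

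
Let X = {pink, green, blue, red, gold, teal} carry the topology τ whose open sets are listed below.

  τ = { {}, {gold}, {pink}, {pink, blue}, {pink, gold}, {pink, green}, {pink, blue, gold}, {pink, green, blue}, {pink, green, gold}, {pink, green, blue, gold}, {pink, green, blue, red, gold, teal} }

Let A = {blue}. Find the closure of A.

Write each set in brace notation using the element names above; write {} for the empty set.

{blue, red, teal}

X∖A={pink, green, red, gold, teal}, int(X∖A)={pink, green, gold}, hence cl(A)={blue, red, teal}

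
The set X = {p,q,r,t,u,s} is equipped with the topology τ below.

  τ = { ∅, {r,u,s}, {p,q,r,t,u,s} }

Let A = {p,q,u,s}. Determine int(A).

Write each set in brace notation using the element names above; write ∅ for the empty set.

open subsets of A: ∅; so int(A) = ∅

∅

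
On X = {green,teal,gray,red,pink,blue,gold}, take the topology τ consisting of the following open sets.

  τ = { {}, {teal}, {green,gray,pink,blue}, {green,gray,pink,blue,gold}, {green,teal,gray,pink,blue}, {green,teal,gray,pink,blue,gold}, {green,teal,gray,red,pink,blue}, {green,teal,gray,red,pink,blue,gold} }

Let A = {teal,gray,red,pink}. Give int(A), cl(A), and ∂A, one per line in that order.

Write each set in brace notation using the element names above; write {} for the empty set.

open subsets of A: {}, {teal}; so int(A) = {teal}
closure: X∖int(X∖A) = X∖{} = {green,teal,gray,red,pink,blue,gold}
∂A = {green,teal,gray,red,pink,blue,gold} minus {teal} = {green,gray,red,pink,blue,gold}

int(A) = {teal}
cl(A)  = {green,teal,gray,red,pink,blue,gold}
∂A     = {green,gray,red,pink,blue,gold}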